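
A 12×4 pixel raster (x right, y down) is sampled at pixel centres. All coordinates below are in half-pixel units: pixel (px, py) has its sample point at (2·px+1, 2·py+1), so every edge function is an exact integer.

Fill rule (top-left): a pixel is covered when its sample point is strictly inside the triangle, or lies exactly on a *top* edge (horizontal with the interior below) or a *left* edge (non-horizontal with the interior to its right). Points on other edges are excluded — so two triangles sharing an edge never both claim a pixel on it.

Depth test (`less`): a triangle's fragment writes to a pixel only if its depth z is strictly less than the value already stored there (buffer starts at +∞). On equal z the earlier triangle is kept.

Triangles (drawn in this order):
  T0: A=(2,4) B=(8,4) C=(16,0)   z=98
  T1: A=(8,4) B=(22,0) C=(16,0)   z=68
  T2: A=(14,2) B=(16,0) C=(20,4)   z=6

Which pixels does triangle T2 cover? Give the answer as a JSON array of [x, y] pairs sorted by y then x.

T0:
  2·area = 24  (B↔C swapped to make it positive)
  edge (2, 4)→(16, 0): d=(14,-4) top-left  bias=+0
  edge (16, 0)→(8, 4): d=(-8,4) right/bottom  bias=-1
  edge (8, 4)→(2, 4): d=(-6,0) right/bottom  bias=-1
    (6,0)@(13, 1): e=[2,4,18] → X
    (7,0)@(15, 1): e=[10,-4,18] → .
    (3,1)@(7, 3): e=[6,12,6] → X
    (4,1)@(9, 3): e=[14,4,6] → X
    (5,1)@(11, 3): e=[22,-4,6] → .
    (6,1)@(13, 3): e=[30,-12,6] → .
    (3,2)@(7, 5): e=[34,-4,-6] → .
    (4,2)@(9, 5): e=[42,-12,-6] → .
  covered (3 px):
    . . . . . . X . . . . .
    . . . X X . . . . . . .
    . . . . . . . . . . . .
    . . . . . . . . . . . .
T1:
  2·area = 24  (B↔C swapped to make it positive)
  edge (8, 4)→(16, 0): d=(8,-4) top-left  bias=+0
  edge (16, 0)→(22, 0): d=(6,0) top-left  bias=+0
  edge (22, 0)→(8, 4): d=(-14,4) right/bottom  bias=-1
    (7,0)@(15, 1): e=[4,6,14] → X
    (8,0)@(17, 1): e=[12,6,6] → X
    (9,0)@(19, 1): e=[20,6,-2] → .
    (5,1)@(11, 3): e=[4,18,2] → X
    (6,1)@(13, 3): e=[12,18,-6] → .
    (7,1)@(15, 3): e=[20,18,-14] → .
    (8,1)@(17, 3): e=[28,18,-22] → .
    (5,2)@(11, 5): e=[20,30,-26] → .
  covered (3 px):
    . . . . . . . X X . . .
    . . . . . X . . . . . .
    . . . . . . . . . . . .
    . . . . . . . . . . . .
T2:
  2·area = 16
  edge (14, 2)→(16, 0): d=(2,-2) top-left  bias=+0
  edge (16, 0)→(20, 4): d=(4,4) right/bottom  bias=-1
  edge (20, 4)→(14, 2): d=(-6,-2) top-left  bias=+0
    (5,0)@(11, 1): e=[-8,24,0] → .  [on edge]
    (7,0)@(15, 1): e=[0,8,8] → X  [on edge]
    (8,0)@(17, 1): e=[4,0,12] → .  [on edge]
    (6,1)@(13, 3): e=[0,24,-8] → .  [on edge]
    (7,1)@(15, 3): e=[4,16,-4] → .
    (8,1)@(17, 3): e=[8,8,0] → X  [on edge]
    (9,1)@(19, 3): e=[12,0,4] → .  [on edge]
    (5,2)@(11, 5): e=[0,40,-24] → .  [on edge]
    (8,2)@(17, 5): e=[12,16,-12] → .
    (10,2)@(21, 5): e=[20,0,-4] → .  [on edge]
    (11,2)@(23, 5): e=[24,-8,0] → .  [on edge]
    (4,3)@(9, 7): e=[0,56,-40] → .  [on edge]
    (11,3)@(23, 7): e=[28,0,-12] → .  [on edge]
  covered (2 px):
    . . . . . . . X . . . .
    . . . . . . . . X . . .
    . . . . . . . . . . . .
    . . . . . . . . . . . .

Result: [[7,0],[8,1]]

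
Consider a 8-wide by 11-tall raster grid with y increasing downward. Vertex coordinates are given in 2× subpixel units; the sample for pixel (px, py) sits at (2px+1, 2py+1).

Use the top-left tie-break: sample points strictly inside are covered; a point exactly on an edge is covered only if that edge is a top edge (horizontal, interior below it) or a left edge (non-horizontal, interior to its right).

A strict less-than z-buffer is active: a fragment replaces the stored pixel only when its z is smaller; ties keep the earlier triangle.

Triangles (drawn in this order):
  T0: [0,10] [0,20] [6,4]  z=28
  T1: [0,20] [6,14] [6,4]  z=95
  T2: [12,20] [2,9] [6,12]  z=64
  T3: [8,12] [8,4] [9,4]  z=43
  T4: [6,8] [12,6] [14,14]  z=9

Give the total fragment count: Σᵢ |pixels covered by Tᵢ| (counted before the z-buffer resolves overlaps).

T0:
  2·area = 60  (B↔C swapped to make it positive)
  edge (0, 10)→(6, 4): d=(6,-6) top-left  bias=+0
  edge (6, 4)→(0, 20): d=(-6,16) right/bottom  bias=-1
  edge (0, 20)→(0, 10): d=(0,-10) top-left  bias=+0
    (4,0)@(9, 1): e=[0,-30,90] → ·  [on edge]
    (3,1)@(7, 3): e=[0,-10,70] → ·  [on edge]
    (2,2)@(5, 5): e=[0,10,50] → #  [on edge]
    (3,2)@(7, 5): e=[12,-22,70] → ·
    (1,3)@(3, 7): e=[0,30,30] → #  [on edge]
    (2,3)@(5, 7): e=[12,-2,50] → ·
    (0,4)@(1, 9): e=[0,50,10] → #  [on edge]
    (2,4)@(5, 9): e=[24,-14,50] → ·
    (0,5)@(1, 11): e=[12,38,10] → #
    (2,5)@(5, 11): e=[36,-26,50] → ·
    (0,6)@(1, 13): e=[24,26,10] → #
    (1,6)@(3, 13): e=[36,-6,30] → ·
  covered (9 px):
    · · · · · · · ·
    · · · · · · · ·
    · · # · · · · ·
    · # · · · · · ·
    # # · · · · · ·
    # # · · · · · ·
    # · · · · · · ·
    # · · · · · · ·
    # · · · · · · ·
    · · · · · · · ·
    · · · · · · · ·
T1:
  2·area = 60  (B↔C swapped to make it positive)
  edge (0, 20)→(6, 4): d=(6,-16) top-left  bias=+0
  edge (6, 4)→(6, 14): d=(0,10) right/bottom  bias=-1
  edge (6, 14)→(0, 20): d=(-6,6) right/bottom  bias=-1
    (7,2)@(15, 5): e=[150,-90,0] → ·  [on edge]
    (2,3)@(5, 7): e=[2,10,48] → #
    (3,3)@(7, 7): e=[34,-10,36] → ·
    (6,3)@(13, 7): e=[130,-70,0] → ·  [on edge]
    (2,4)@(5, 9): e=[14,10,36] → #
    (3,4)@(7, 9): e=[46,-10,24] → ·
    (5,4)@(11, 9): e=[110,-50,0] → ·  [on edge]
    (2,5)@(5, 11): e=[26,10,24] → #
    (3,5)@(7, 11): e=[58,-10,12] → ·
    (4,5)@(9, 11): e=[90,-30,0] → ·  [on edge]
    (1,6)@(3, 13): e=[6,30,24] → #
    (3,6)@(7, 13): e=[70,-10,0] → ·  [on edge]
    (2,7)@(5, 15): e=[50,10,0] → ·  [on edge]
    (1,8)@(3, 17): e=[30,30,0] → ·  [on edge]
    (0,9)@(1, 19): e=[10,50,0] → ·  [on edge]
  covered (6 px):
    · · · · · · · ·
    · · · · · · · ·
    · · · · · · · ·
    · · # · · · · ·
    · · # · · · · ·
    · · # · · · · ·
    · # # · · · · ·
    · # · · · · · ·
    · · · · · · · ·
    · · · · · · · ·
    · · · · · · · ·
T2:
  2·area = 14
  edge (12, 20)→(2, 9): d=(-10,-11) top-left  bias=+0
  edge (2, 9)→(6, 12): d=(4,3) right/bottom  bias=-1
  edge (6, 12)→(12, 20): d=(6,8) right/bottom  bias=-1
  covered (0 px):
    · · · · · · · ·
    · · · · · · · ·
    · · · · · · · ·
    · · · · · · · ·
    · · · · · · · ·
    · · · · · · · ·
    · · · · · · · ·
    · · · · · · · ·
    · · · · · · · ·
    · · · · · · · ·
    · · · · · · · ·
T3:
  2·area = 8
  edge (8, 12)→(8, 4): d=(0,-8) top-left  bias=+0
  edge (8, 4)→(9, 4): d=(1,0) top-left  bias=+0
  edge (9, 4)→(8, 12): d=(-1,8) right/bottom  bias=-1
  covered (0 px):
    · · · · · · · ·
    · · · · · · · ·
    · · · · · · · ·
    · · · · · · · ·
    · · · · · · · ·
    · · · · · · · ·
    · · · · · · · ·
    · · · · · · · ·
    · · · · · · · ·
    · · · · · · · ·
    · · · · · · · ·
T4:
  2·area = 52
  edge (6, 8)→(12, 6): d=(6,-2) top-left  bias=+0
  edge (12, 6)→(14, 14): d=(2,8) right/bottom  bias=-1
  edge (14, 14)→(6, 8): d=(-8,-6) top-left  bias=+0
    (7,2)@(15, 5): e=[0,-26,78] → ·  [on edge]
    (4,3)@(9, 7): e=[0,26,26] → #  [on edge]
    (5,3)@(11, 7): e=[4,10,38] → #
    (6,3)@(13, 7): e=[8,-6,50] → ·
    (1,4)@(3, 9): e=[0,78,-26] → ·  [on edge]
    (4,4)@(9, 9): e=[12,30,10] → #
    (6,4)@(13, 9): e=[20,-2,34] → ·
    (4,5)@(9, 11): e=[24,34,-6] → ·
    (5,5)@(11, 11): e=[28,18,6] → #
    (6,5)@(13, 11): e=[32,2,18] → #
    (7,5)@(15, 11): e=[36,-14,30] → ·
    (5,6)@(11, 13): e=[40,22,-10] → ·
  covered (7 px):
    · · · · · · · ·
    · · · · · · · ·
    · · · · · · · ·
    · · · · # # · ·
    · · · · # # · ·
    · · · · · # # ·
    · · · · · · # ·
    · · · · · · · ·
    · · · · · · · ·
    · · · · · · · ·
    · · · · · · · ·

Final: 22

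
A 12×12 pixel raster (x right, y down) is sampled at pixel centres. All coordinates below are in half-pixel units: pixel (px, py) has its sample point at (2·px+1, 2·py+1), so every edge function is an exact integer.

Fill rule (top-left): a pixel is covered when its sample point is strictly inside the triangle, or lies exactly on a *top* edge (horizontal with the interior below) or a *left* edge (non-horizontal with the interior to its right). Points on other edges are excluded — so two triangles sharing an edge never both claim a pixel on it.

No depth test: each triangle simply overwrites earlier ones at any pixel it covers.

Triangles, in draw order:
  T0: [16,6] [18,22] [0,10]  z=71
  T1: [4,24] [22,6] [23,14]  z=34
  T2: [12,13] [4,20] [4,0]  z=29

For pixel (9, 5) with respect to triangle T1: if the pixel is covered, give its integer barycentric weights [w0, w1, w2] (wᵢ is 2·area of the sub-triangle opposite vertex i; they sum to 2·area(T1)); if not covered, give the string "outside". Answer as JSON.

T0:
  2·area = 264
  edge (16, 6)→(18, 22): d=(2,16) right/bottom  bias=-1
  edge (18, 22)→(0, 10): d=(-18,-12) top-left  bias=+0
  edge (0, 10)→(16, 6): d=(16,-4) top-left  bias=+0
    (6,3)@(13, 7): e=[50,210,4] → X
    (7,3)@(15, 7): e=[18,234,12] → X
    (8,3)@(17, 7): e=[-14,258,20] → .
    (2,4)@(5, 9): e=[182,78,4] → X
    (3,4)@(7, 9): e=[150,102,12] → X
    (4,4)@(9, 9): e=[118,126,20] → X
    (5,4)@(11, 9): e=[86,150,28] → X
    (8,4)@(17, 9): e=[-10,222,52] → .
    (1,5)@(3, 11): e=[218,18,28] → X
    (8,5)@(17, 11): e=[-6,186,84] → .
    (1,6)@(3, 13): e=[222,-18,60] → .
    (2,6)@(5, 13): e=[190,6,68] → X
  covered (33 px):
    . . . . . . . . . . . .
    . . . . . . . . . . . .
    . . . . . . . . . . . .
    . . . . . . X X . . . .
    . . X X X X X X . . . .
    . X X X X X X X . . . .
    . . X X X X X X . . . .
    . . . . X X X X X . . .
    . . . . . X X X X . . .
    . . . . . . . X X . . .
    . . . . . . . . X . . .
    . . . . . . . . . . . .
T1:
  2·area = 162
  edge (4, 24)→(22, 6): d=(18,-18) top-left  bias=+0
  edge (22, 6)→(23, 14): d=(1,8) right/bottom  bias=-1
  edge (23, 14)→(4, 24): d=(-19,10) right/bottom  bias=-1
    (11,2)@(23, 5): e=[0,-9,171] → .  [on edge]
    (10,3)@(21, 7): e=[0,9,153] → X  [on edge]
    (11,3)@(23, 7): e=[36,-7,133] → .
    (9,4)@(19, 9): e=[0,27,135] → X  [on edge]
    (11,4)@(23, 9): e=[72,-5,95] → .
    (8,5)@(17, 11): e=[0,45,117] → X  [on edge]
    (11,5)@(23, 11): e=[108,-3,57] → .
    (7,6)@(15, 13): e=[0,63,99] → X  [on edge]
    (11,6)@(23, 13): e=[144,-1,19] → .
    (6,7)@(13, 15): e=[0,81,81] → X  [on edge]
    (11,7)@(23, 15): e=[180,1,-19] → .
    (5,8)@(11, 17): e=[0,99,63] → X  [on edge]
    (4,9)@(9, 19): e=[0,117,45] → X  [on edge]
    (3,10)@(7, 21): e=[0,135,27] → X  [on edge]
    (2,11)@(5, 23): e=[0,153,9] → X  [on edge]
  covered (25 px):
    . . . . . . . . . . . .
    . . . . . . . . . . . .
    . . . . . . . . . . . .
    . . . . . . . . . . X .
    . . . . . . . . . X X .
    . . . . . . . . X X X .
    . . . . . . . X X X X .
    . . . . . . X X X X X .
    . . . . . X X X X . . .
    . . . . X X X . . . . .
    . . . X X . . . . . . .
    . . X . . . . . . . . .
T2:
  2·area = 160
  edge (12, 13)→(4, 20): d=(-8,7) right/bottom  bias=-1
  edge (4, 20)→(4, 0): d=(0,-20) top-left  bias=+0
  edge (4, 0)→(12, 13): d=(8,13) right/bottom  bias=-1
    (2,1)@(5, 3): e=[129,20,11] → X
    (3,1)@(7, 3): e=[115,60,-15] → .
    (2,2)@(5, 5): e=[113,20,27] → X
    (3,2)@(7, 5): e=[99,60,1] → X
    (4,2)@(9, 5): e=[85,100,-25] → .
    (2,3)@(5, 7): e=[97,20,43] → X
    (4,3)@(9, 7): e=[69,100,-9] → .
    (2,4)@(5, 9): e=[81,20,59] → X
    (4,4)@(9, 9): e=[53,100,7] → X
    (5,4)@(11, 9): e=[39,140,-19] → .
    (2,5)@(5, 11): e=[65,20,75] → X
    (5,5)@(11, 11): e=[23,140,-3] → .
  covered (21 px):
    . . . . . . . . . . . .
    . . X . . . . . . . . .
    . . X X . . . . . . . .
    . . X X . . . . . . . .
    . . X X X . . . . . . .
    . . X X X . . . . . . .
    . . X X X X . . . . . .
    . . X X X . . . . . . .
    . . X X . . . . . . . .
    . . X . . . . . . . . .
    . . . . . . . . . . . .
    . . . . . . . . . . . .

Answer: [29,97,36]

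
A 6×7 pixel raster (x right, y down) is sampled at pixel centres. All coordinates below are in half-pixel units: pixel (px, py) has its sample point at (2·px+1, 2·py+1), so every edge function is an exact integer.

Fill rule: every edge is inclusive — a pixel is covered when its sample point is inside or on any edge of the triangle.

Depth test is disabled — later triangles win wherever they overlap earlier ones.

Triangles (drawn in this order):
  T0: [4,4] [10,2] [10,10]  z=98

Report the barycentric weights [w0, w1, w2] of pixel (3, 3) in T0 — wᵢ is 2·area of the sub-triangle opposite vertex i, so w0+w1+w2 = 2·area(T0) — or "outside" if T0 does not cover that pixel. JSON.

T0:
  2·area = 48
  edge (4, 4)→(10, 2): d=(6,-2) inclusive
  edge (10, 2)→(10, 10): d=(0,8) inclusive
  edge (10, 10)→(4, 4): d=(-6,-6) inclusive
    (0,0)@(1, 1): e=[-24,72,0] → ·  [on edge]
    (1,1)@(3, 3): e=[-8,56,0] → ·  [on edge]
    (3,1)@(7, 3): e=[0,24,24] → █  [on edge]
    (4,1)@(9, 3): e=[4,8,36] → █
    (5,1)@(11, 3): e=[8,-8,48] → ·
    (0,2)@(1, 5): e=[0,72,-24] → ·  [on edge]
    (2,2)@(5, 5): e=[8,40,0] → █  [on edge]
    (5,2)@(11, 5): e=[20,-8,36] → ·
    (2,3)@(5, 7): e=[20,40,-12] → ·
    (3,3)@(7, 7): e=[24,24,0] → █  [on edge]
    (5,3)@(11, 7): e=[32,-8,24] → ·
    (3,4)@(7, 9): e=[36,24,-12] → ·
    (4,4)@(9, 9): e=[40,8,0] → █  [on edge]
    (5,5)@(11, 11): e=[56,-8,0] → ·  [on edge]
  covered (8 px):
    · · · · · ·
    · · · █ █ ·
    · · █ █ █ ·
    · · · █ █ ·
    · · · · █ ·
    · · · · · ·
    · · · · · ·

Answer: [24,0,24]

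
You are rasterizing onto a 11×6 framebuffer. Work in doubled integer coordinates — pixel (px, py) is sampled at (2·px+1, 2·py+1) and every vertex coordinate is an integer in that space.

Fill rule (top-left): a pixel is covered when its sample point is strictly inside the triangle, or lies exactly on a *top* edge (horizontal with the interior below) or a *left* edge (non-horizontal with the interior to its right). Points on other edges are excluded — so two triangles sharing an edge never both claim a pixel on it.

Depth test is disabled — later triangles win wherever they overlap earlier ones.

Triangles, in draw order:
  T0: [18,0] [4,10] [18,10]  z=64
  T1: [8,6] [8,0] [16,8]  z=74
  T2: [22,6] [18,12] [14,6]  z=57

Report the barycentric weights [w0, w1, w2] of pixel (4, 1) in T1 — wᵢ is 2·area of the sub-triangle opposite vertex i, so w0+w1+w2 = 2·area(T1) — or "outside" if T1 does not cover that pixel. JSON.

T0:
  2·area = 140  (B↔C swapped to make it positive)
  edge (18, 0)→(18, 10): d=(0,10) right/bottom  bias=-1
  edge (18, 10)→(4, 10): d=(-14,0) right/bottom  bias=-1
  edge (4, 10)→(18, 0): d=(14,-10) top-left  bias=+0
    (8,0)@(17, 1): e=[10,126,4] → X
    (9,0)@(19, 1): e=[-10,126,24] → .
    (7,1)@(15, 3): e=[30,98,12] → X
    (9,1)@(19, 3): e=[-10,98,52] → .
    (5,2)@(11, 5): e=[70,70,0] → X  [on edge]
    (6,2)@(13, 5): e=[50,70,20] → X
    (9,2)@(19, 5): e=[-10,70,80] → .
    (4,3)@(9, 7): e=[90,42,8] → X
    (9,3)@(19, 7): e=[-10,42,108] → .
    (3,4)@(7, 9): e=[110,14,16] → X
    (9,4)@(19, 9): e=[-10,14,136] → .
    (3,5)@(7, 11): e=[110,-14,44] → .
  covered (18 px):
    . . . . . . . . X . .
    . . . . . . . X X . .
    . . . . . X X X X . .
    . . . . X X X X X . .
    . . . X X X X X X . .
    . . . . . . . . . . .
T1:
  2·area = 48
  edge (8, 6)→(8, 0): d=(0,-6) top-left  bias=+0
  edge (8, 0)→(16, 8): d=(8,8) right/bottom  bias=-1
  edge (16, 8)→(8, 6): d=(-8,-2) top-left  bias=+0
    (4,0)@(9, 1): e=[6,0,42] → .  [on edge]
    (4,1)@(9, 3): e=[6,16,26] → X
    (5,1)@(11, 3): e=[18,0,30] → .  [on edge]
    (4,2)@(9, 5): e=[6,32,10] → X
    (5,2)@(11, 5): e=[18,16,14] → X
    (6,2)@(13, 5): e=[30,0,18] → .  [on edge]
    (4,3)@(9, 7): e=[6,48,-6] → .
    (5,3)@(11, 7): e=[18,32,-2] → .
    (6,3)@(13, 7): e=[30,16,2] → X
    (7,3)@(15, 7): e=[42,0,6] → .  [on edge]
    (6,4)@(13, 9): e=[30,32,-14] → .
    (8,4)@(17, 9): e=[54,0,-6] → .  [on edge]
    (9,5)@(19, 11): e=[66,0,-18] → .  [on edge]
  covered (4 px):
    . . . . . . . . . . .
    . . . . X . . . . . .
    . . . . X X . . . . .
    . . . . . . X . . . .
    . . . . . . . . . . .
    . . . . . . . . . . .
T2:
  2·area = 48
  edge (22, 6)→(18, 12): d=(-4,6) right/bottom  bias=-1
  edge (18, 12)→(14, 6): d=(-4,-6) top-left  bias=+0
  edge (14, 6)→(22, 6): d=(8,0) top-left  bias=+0
    (7,3)@(15, 7): e=[38,2,8] → X
    (8,3)@(17, 7): e=[26,14,8] → X
    (9,3)@(19, 7): e=[14,26,8] → X
    (10,3)@(21, 7): e=[2,38,8] → X
    (7,4)@(15, 9): e=[30,-6,24] → .
    (8,4)@(17, 9): e=[18,6,24] → X
    (10,4)@(21, 9): e=[-6,30,24] → .
    (8,5)@(17, 11): e=[10,-2,40] → .
    (9,5)@(19, 11): e=[-2,10,40] → .
  covered (6 px):
    . . . . . . . . . . .
    . . . . . . . . . . .
    . . . . . . . . . . .
    . . . . . . . X X X X
    . . . . . . . . X X .
    . . . . . . . . . . .

Final: [16,26,6]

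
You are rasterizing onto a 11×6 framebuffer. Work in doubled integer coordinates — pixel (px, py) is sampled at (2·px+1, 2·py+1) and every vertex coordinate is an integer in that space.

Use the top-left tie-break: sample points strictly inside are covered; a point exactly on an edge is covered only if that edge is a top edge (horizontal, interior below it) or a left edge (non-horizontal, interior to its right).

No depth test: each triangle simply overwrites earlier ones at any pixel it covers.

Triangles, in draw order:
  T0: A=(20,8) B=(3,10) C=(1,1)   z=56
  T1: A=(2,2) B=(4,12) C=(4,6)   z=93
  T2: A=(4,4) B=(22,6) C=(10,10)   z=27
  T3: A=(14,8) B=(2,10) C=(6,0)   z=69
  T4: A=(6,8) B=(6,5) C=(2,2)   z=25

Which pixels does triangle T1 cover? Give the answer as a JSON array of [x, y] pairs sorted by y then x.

T0:
  2·area = 157
  edge (20, 8)→(3, 10): d=(-17,2) right/bottom  bias=-1
  edge (3, 10)→(1, 1): d=(-2,-9) top-left  bias=+0
  edge (1, 1)→(20, 8): d=(19,7) right/bottom  bias=-1
    (0,0)@(1, 1): e=[157,0,0] → .  [on edge]
    (1,1)@(3, 3): e=[119,14,24] → X
    (2,1)@(5, 3): e=[115,32,10] → X
    (3,1)@(7, 3): e=[111,50,-4] → .
    (1,2)@(3, 5): e=[85,10,62] → X
    (3,2)@(7, 5): e=[77,46,34] → X
    (4,2)@(9, 5): e=[73,64,20] → X
    (5,2)@(11, 5): e=[69,82,6] → X
    (6,2)@(13, 5): e=[65,100,-8] → .
    (1,3)@(3, 7): e=[51,6,100] → X
    (6,3)@(13, 7): e=[31,96,30] → X
    (7,3)@(15, 7): e=[27,114,16] → X
  covered (20 px):
    . . . . . . . . . . .
    . X X . . . . . . . .
    . X X X X X . . . . .
    . X X X X X X X X . .
    . X X X X X . . . . .
    . . . . . . . . . . .
T1:
  2·area = 12  (B↔C swapped to make it positive)
  edge (2, 2)→(4, 6): d=(2,4) right/bottom  bias=-1
  edge (4, 6)→(4, 12): d=(0,6) right/bottom  bias=-1
  edge (4, 12)→(2, 2): d=(-2,-10) top-left  bias=+0
    (1,2)@(3, 5): e=[2,6,4] → X
    (2,2)@(5, 5): e=[-6,-6,24] → .
    (1,3)@(3, 7): e=[6,6,0] → X  [on edge]
    (2,3)@(5, 7): e=[-2,-6,20] → .
    (1,4)@(3, 9): e=[10,6,-4] → .
  covered (2 px):
    . . . . . . . . . . .
    . . . . . . . . . . .
    . X . . . . . . . . .
    . X . . . . . . . . .
    . . . . . . . . . . .
    . . . . . . . . . . .
T2:
  2·area = 96
  edge (4, 4)→(22, 6): d=(18,2) right/bottom  bias=-1
  edge (22, 6)→(10, 10): d=(-12,4) right/bottom  bias=-1
  edge (10, 10)→(4, 4): d=(-6,-6) top-left  bias=+0
    (0,0)@(1, 1): e=[-48,144,0] → .  [on edge]
    (1,1)@(3, 3): e=[-16,112,0] → .  [on edge]
    (2,2)@(5, 5): e=[16,80,0] → X  [on edge]
    (3,2)@(7, 5): e=[12,72,12] → X
    (4,2)@(9, 5): e=[8,64,24] → X
    (5,2)@(11, 5): e=[4,56,36] → X
    (6,2)@(13, 5): e=[0,48,48] → .  [on edge]
    (2,3)@(5, 7): e=[52,56,-12] → .
    (3,3)@(7, 7): e=[48,48,0] → X  [on edge]
    (6,3)@(13, 7): e=[36,24,36] → X
    (7,3)@(15, 7): e=[32,16,48] → X
    (8,3)@(17, 7): e=[28,8,60] → X
    (9,3)@(19, 7): e=[24,0,72] → .  [on edge]
    (4,4)@(9, 9): e=[80,16,0] → X  [on edge]
    (6,4)@(13, 9): e=[72,0,24] → .  [on edge]
    (3,5)@(7, 11): e=[120,0,-24] → .  [on edge]
    (5,5)@(11, 11): e=[112,-16,0] → .  [on edge]
  covered (12 px):
    . . . . . . . . . . .
    . . . . . . . . . . .
    . . X X X X . . . . .
    . . . X X X X X X . .
    . . . . X X . . . . .
    . . . . . . . . . . .
T3:
  2·area = 112
  edge (14, 8)→(2, 10): d=(-12,2) right/bottom  bias=-1
  edge (2, 10)→(6, 0): d=(4,-10) top-left  bias=+0
  edge (6, 0)→(14, 8): d=(8,8) right/bottom  bias=-1
    (3,0)@(7, 1): e=[98,14,0] → .  [on edge]
    (2,1)@(5, 3): e=[78,2,32] → X
    (3,1)@(7, 3): e=[74,22,16] → X
    (4,1)@(9, 3): e=[70,42,0] → .  [on edge]
    (2,2)@(5, 5): e=[54,10,48] → X
    (4,2)@(9, 5): e=[46,50,16] → X
    (5,2)@(11, 5): e=[42,70,0] → .  [on edge]
    (2,3)@(5, 7): e=[30,18,64] → X
    (5,3)@(11, 7): e=[18,78,16] → X
    (6,3)@(13, 7): e=[14,98,0] → .  [on edge]
    (1,4)@(3, 9): e=[10,6,96] → X
    (4,4)@(9, 9): e=[-2,66,48] → .
    (7,4)@(15, 9): e=[-14,126,0] → .  [on edge]
    (8,5)@(17, 11): e=[-42,154,0] → .  [on edge]
  covered (12 px):
    . . . . . . . . . . .
    . . X X . . . . . . .
    . . X X X . . . . . .
    . . X X X X . . . . .
    . X X X . . . . . . .
    . . . . . . . . . . .
T4:
  2·area = 12  (B↔C swapped to make it positive)
  edge (6, 8)→(2, 2): d=(-4,-6) top-left  bias=+0
  edge (2, 2)→(6, 5): d=(4,3) right/bottom  bias=-1
  edge (6, 5)→(6, 8): d=(0,3) right/bottom  bias=-1
    (1,1)@(3, 3): e=[2,1,9] → X
    (2,1)@(5, 3): e=[14,-5,3] → .
    (1,2)@(3, 5): e=[-6,9,9] → .
    (2,2)@(5, 5): e=[6,3,3] → X
    (3,2)@(7, 5): e=[18,-3,-3] → .
    (2,3)@(5, 7): e=[-2,11,3] → .
  covered (2 px):
    . . . . . . . . . . .
    . X . . . . . . . . .
    . . X . . . . . . . .
    . . . . . . . . . . .
    . . . . . . . . . . .
    . . . . . . . . . . .

Result: [[1,2],[1,3]]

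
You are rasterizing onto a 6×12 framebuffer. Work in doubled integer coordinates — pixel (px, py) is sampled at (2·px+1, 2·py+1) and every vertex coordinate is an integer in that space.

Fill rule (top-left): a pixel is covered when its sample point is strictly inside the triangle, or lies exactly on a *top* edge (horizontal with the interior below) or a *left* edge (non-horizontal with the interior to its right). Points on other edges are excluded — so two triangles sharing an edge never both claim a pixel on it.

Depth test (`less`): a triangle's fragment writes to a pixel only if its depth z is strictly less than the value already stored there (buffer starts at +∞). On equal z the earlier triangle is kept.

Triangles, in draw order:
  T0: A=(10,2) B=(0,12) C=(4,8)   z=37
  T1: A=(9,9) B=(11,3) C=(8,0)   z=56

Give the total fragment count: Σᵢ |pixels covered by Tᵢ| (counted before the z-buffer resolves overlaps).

T0:
  degenerate (2·area = 0) — covers nothing
T1:
  2·area = 24  (B↔C swapped to make it positive)
  edge (9, 9)→(8, 0): d=(-1,-9) top-left  bias=+0
  edge (8, 0)→(11, 3): d=(3,3) right/bottom  bias=-1
  edge (11, 3)→(9, 9): d=(-2,6) right/bottom  bias=-1
    (4,0)@(9, 1): e=[8,0,16] → ·  [on edge]
    (4,1)@(9, 3): e=[6,6,12] → #
    (5,1)@(11, 3): e=[24,0,0] → ·  [on edge]
    (4,2)@(9, 5): e=[4,12,8] → #
    (5,2)@(11, 5): e=[22,6,-4] → ·
    (4,3)@(9, 7): e=[2,18,4] → #
    (5,3)@(11, 7): e=[20,12,-8] → ·
    (4,4)@(9, 9): e=[0,24,0] → ·  [on edge]
    (3,7)@(7, 15): e=[-24,48,0] → ·  [on edge]
    (2,10)@(5, 21): e=[-48,72,0] → ·  [on edge]
  covered (3 px):
    · · · · · ·
    · · · · # ·
    · · · · # ·
    · · · · # ·
    · · · · · ·
    · · · · · ·
    · · · · · ·
    · · · · · ·
    · · · · · ·
    · · · · · ·
    · · · · · ·
    · · · · · ·

Final: 3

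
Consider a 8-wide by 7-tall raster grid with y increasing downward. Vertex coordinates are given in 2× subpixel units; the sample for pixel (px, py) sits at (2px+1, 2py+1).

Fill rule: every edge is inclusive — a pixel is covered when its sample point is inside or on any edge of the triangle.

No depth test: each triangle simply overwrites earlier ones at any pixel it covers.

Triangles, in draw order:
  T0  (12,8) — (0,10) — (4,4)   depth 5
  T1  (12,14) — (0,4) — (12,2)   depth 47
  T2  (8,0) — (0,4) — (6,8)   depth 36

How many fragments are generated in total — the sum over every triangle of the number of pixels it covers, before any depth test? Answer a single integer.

T0:
  2·area = 64
  edge (12, 8)→(0, 10): d=(-12,2) inclusive
  edge (0, 10)→(4, 4): d=(4,-6) inclusive
  edge (4, 4)→(12, 8): d=(8,4) inclusive
    (2,2)@(5, 5): e=[50,10,4] → #
    (3,2)@(7, 5): e=[46,22,-4] → ·
    (1,3)@(3, 7): e=[30,6,28] → #
    (3,3)@(7, 7): e=[22,30,12] → #
    (4,3)@(9, 7): e=[18,42,4] → #
    (5,3)@(11, 7): e=[14,54,-4] → ·
    (0,4)@(1, 9): e=[10,2,52] → #
    (3,4)@(7, 9): e=[-2,38,28] → ·
    (4,4)@(9, 9): e=[-6,50,20] → ·
    (0,5)@(1, 11): e=[-14,10,68] → ·
    (1,5)@(3, 11): e=[-18,22,60] → ·
    (2,5)@(5, 11): e=[-22,34,52] → ·
  covered (8 px):
    · · · · · · · ·
    · · · · · · · ·
    · · # · · · · ·
    · # # # # · · ·
    # # # · · · · ·
    · · · · · · · ·
    · · · · · · · ·
T1:
  2·area = 144
  edge (12, 14)→(0, 4): d=(-12,-10) inclusive
  edge (0, 4)→(12, 2): d=(12,-2) inclusive
  edge (12, 2)→(12, 14): d=(0,12) inclusive
    (3,1)@(7, 3): e=[82,2,60] → #
    (4,1)@(9, 3): e=[102,6,36] → #
    (5,1)@(11, 3): e=[122,10,12] → #
    (6,1)@(13, 3): e=[142,14,-12] → ·
    (1,2)@(3, 5): e=[18,18,108] → #
    (2,2)@(5, 5): e=[38,22,84] → #
    (6,2)@(13, 5): e=[118,38,-12] → ·
    (1,3)@(3, 7): e=[-6,42,108] → ·
    (2,3)@(5, 7): e=[14,46,84] → #
    (6,3)@(13, 7): e=[94,62,-12] → ·
    (2,4)@(5, 9): e=[-10,70,84] → ·
    (3,4)@(7, 9): e=[10,74,60] → #
  covered (18 px):
    · · · · · · · ·
    · · · # # # · ·
    · # # # # # · ·
    · · # # # # · ·
    · · · # # # · ·
    · · · · # # · ·
    · · · · · # · ·
T2:
  2·area = 56  (B↔C swapped to make it positive)
  edge (8, 0)→(6, 8): d=(-2,8) inclusive
  edge (6, 8)→(0, 4): d=(-6,-4) inclusive
  edge (0, 4)→(8, 0): d=(8,-4) inclusive
    (3,0)@(7, 1): e=[6,46,4] → #
    (4,0)@(9, 1): e=[-10,54,12] → ·
    (1,1)@(3, 3): e=[34,18,4] → #
    (2,1)@(5, 3): e=[18,26,12] → #
    (4,1)@(9, 3): e=[-14,42,28] → ·
    (1,2)@(3, 5): e=[30,6,20] → #
    (3,2)@(7, 5): e=[-2,22,36] → ·
    (1,3)@(3, 7): e=[26,-6,36] → ·
    (2,3)@(5, 7): e=[10,2,44] → #
    (3,3)@(7, 7): e=[-6,10,52] → ·
    (2,4)@(5, 9): e=[6,-10,60] → ·
  covered (7 px):
    · · · # · · · ·
    · # # # · · · ·
    · # # · · · · ·
    · · # · · · · ·
    · · · · · · · ·
    · · · · · · · ·
    · · · · · · · ·

Final: 33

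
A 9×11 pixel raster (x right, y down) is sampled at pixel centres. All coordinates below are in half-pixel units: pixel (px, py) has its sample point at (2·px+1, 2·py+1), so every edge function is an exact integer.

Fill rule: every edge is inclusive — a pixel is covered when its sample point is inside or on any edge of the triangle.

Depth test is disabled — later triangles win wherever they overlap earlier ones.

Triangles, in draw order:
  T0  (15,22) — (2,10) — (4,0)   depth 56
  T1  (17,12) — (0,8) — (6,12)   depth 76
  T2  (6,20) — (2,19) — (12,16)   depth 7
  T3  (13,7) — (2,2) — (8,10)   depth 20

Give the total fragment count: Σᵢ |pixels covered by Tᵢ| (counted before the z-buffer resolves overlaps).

T0:
  2·area = 154
  edge (15, 22)→(2, 10): d=(-13,-12) inclusive
  edge (2, 10)→(4, 0): d=(2,-10) inclusive
  edge (4, 0)→(15, 22): d=(11,22) inclusive
    (2,1)@(5, 3): e=[127,16,11] → X
    (3,1)@(7, 3): e=[151,36,-33] → .
    (1,2)@(3, 5): e=[77,0,77] → X  [on edge]
    (3,2)@(7, 5): e=[125,40,-11] → .
    (1,3)@(3, 7): e=[51,4,99] → X
    (3,3)@(7, 7): e=[99,44,11] → X
    (4,3)@(9, 7): e=[123,64,-33] → .
    (1,4)@(3, 9): e=[25,8,121] → X
    (4,4)@(9, 9): e=[97,68,-11] → .
    (1,5)@(3, 11): e=[-1,12,143] → .
    (2,5)@(5, 11): e=[23,32,99] → X
    (4,5)@(9, 11): e=[71,72,11] → X
    (0,7)@(1, 15): e=[-77,0,231] → .  [on edge]
  covered (18 px):
    . . . . . . . . .
    . . X . . . . . .
    . X X . . . . . .
    . X X X . . . . .
    . X X X . . . . .
    . . X X X . . . .
    . . . X X . . . .
    . . . . X X . . .
    . . . . . X . . .
    . . . . . . X . .
    . . . . . . . . .
T1:
  2·area = 44  (B↔C swapped to make it positive)
  edge (17, 12)→(6, 12): d=(-11,0) inclusive
  edge (6, 12)→(0, 8): d=(-6,-4) inclusive
  edge (0, 8)→(17, 12): d=(17,4) inclusive
    (1,4)@(3, 9): e=[33,6,5] → X
    (2,4)@(5, 9): e=[33,14,-3] → .
    (1,5)@(3, 11): e=[11,-6,39] → .
    (2,5)@(5, 11): e=[11,2,31] → X
    (3,5)@(7, 11): e=[11,10,23] → X
    (4,5)@(9, 11): e=[11,18,15] → X
    (5,5)@(11, 11): e=[11,26,7] → X
    (6,5)@(13, 11): e=[11,34,-1] → .
    (2,6)@(5, 13): e=[-11,-10,65] → .
    (3,6)@(7, 13): e=[-11,-2,57] → .
    (4,6)@(9, 13): e=[-11,6,49] → .
    (5,6)@(11, 13): e=[-11,14,41] → .
  covered (5 px):
    . . . . . . . . .
    . . . . . . . . .
    . . . . . . . . .
    . . . . . . . . .
    . X . . . . . . .
    . . X X X X . . .
    . . . . . . . . .
    . . . . . . . . .
    . . . . . . . . .
    . . . . . . . . .
    . . . . . . . . .
T2:
  2·area = 22
  edge (6, 20)→(2, 19): d=(-4,-1) inclusive
  edge (2, 19)→(12, 16): d=(10,-3) inclusive
  edge (12, 16)→(6, 20): d=(-6,4) inclusive
    (4,8)@(9, 17): e=[15,1,6] → X
    (5,8)@(11, 17): e=[17,7,-2] → .
    (1,9)@(3, 19): e=[1,3,18] → X
    (2,9)@(5, 19): e=[3,9,10] → X
    (3,9)@(7, 19): e=[5,15,2] → X
    (4,9)@(9, 19): e=[7,21,-6] → .
    (1,10)@(3, 21): e=[-7,23,6] → .
    (2,10)@(5, 21): e=[-5,29,-2] → .
    (3,10)@(7, 21): e=[-3,35,-10] → .
  covered (4 px):
    . . . . . . . . .
    . . . . . . . . .
    . . . . . . . . .
    . . . . . . . . .
    . . . . . . . . .
    . . . . . . . . .
    . . . . . . . . .
    . . . . . . . . .
    . . . . X . . . .
    . X X X . . . . .
    . . . . . . . . .
T3:
  2·area = 58  (B↔C swapped to make it positive)
  edge (13, 7)→(8, 10): d=(-5,3) inclusive
  edge (8, 10)→(2, 2): d=(-6,-8) inclusive
  edge (2, 2)→(13, 7): d=(11,5) inclusive
    (1,1)@(3, 3): e=[50,2,6] → X
    (2,1)@(5, 3): e=[44,18,-4] → .
    (1,2)@(3, 5): e=[40,-10,28] → .
    (2,2)@(5, 5): e=[34,6,18] → X
    (3,2)@(7, 5): e=[28,22,8] → X
    (4,2)@(9, 5): e=[22,38,-2] → .
    (2,3)@(5, 7): e=[24,-6,40] → .
    (3,3)@(7, 7): e=[18,10,30] → X
    (4,3)@(9, 7): e=[12,26,20] → X
    (5,3)@(11, 7): e=[6,42,10] → X
    (6,3)@(13, 7): e=[0,58,0] → X  [on edge]
    (7,3)@(15, 7): e=[-6,74,-10] → .
    (1,6)@(3, 13): e=[0,-58,116] → .  [on edge]
  covered (8 px):
    . . . . . . . . .
    . X . . . . . . .
    . . X X . . . . .
    . . . X X X X . .
    . . . . X . . . .
    . . . . . . . . .
    . . . . . . . . .
    . . . . . . . . .
    . . . . . . . . .
    . . . . . . . . .
    . . . . . . . . .

Final: 35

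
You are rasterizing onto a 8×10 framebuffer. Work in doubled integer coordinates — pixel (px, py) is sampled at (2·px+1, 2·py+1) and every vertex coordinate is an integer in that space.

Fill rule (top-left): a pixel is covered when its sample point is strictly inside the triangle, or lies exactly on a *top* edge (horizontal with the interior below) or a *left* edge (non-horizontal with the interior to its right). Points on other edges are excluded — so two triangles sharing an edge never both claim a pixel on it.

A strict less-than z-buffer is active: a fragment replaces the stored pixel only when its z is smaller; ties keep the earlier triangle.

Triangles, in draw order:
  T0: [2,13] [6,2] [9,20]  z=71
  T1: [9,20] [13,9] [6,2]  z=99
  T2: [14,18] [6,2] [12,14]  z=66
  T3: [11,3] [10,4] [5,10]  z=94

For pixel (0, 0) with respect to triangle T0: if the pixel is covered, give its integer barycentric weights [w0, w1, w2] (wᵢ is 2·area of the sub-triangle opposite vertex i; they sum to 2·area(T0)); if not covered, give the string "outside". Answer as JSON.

T0:
  2·area = 105
  edge (2, 13)→(6, 2): d=(4,-11) top-left  bias=+0
  edge (6, 2)→(9, 20): d=(3,18) right/bottom  bias=-1
  edge (9, 20)→(2, 13): d=(-7,-7) top-left  bias=+0
    (2,2)@(5, 5): e=[1,27,77] → #
    (3,2)@(7, 5): e=[23,-9,91] → ·
    (2,3)@(5, 7): e=[9,33,63] → #
    (3,3)@(7, 7): e=[31,-3,77] → ·
    (2,4)@(5, 9): e=[17,39,49] → #
    (3,4)@(7, 9): e=[39,3,63] → #
    (4,4)@(9, 9): e=[61,-33,77] → ·
    (1,5)@(3, 11): e=[3,81,21] → #
    (4,5)@(9, 11): e=[69,-27,63] → ·
    (1,6)@(3, 13): e=[11,87,7] → #
    (4,6)@(9, 13): e=[77,-21,49] → ·
    (1,7)@(3, 15): e=[19,93,-7] → ·
  covered (13 px):
    · · · · · · · ·
    · · · · · · · ·
    · · # · · · · ·
    · · # · · · · ·
    · · # # · · · ·
    · # # # · · · ·
    · # # # · · · ·
    · · # # · · · ·
    · · · # · · · ·
    · · · · · · · ·
T1:
  2·area = 105  (B↔C swapped to make it positive)
  edge (9, 20)→(6, 2): d=(-3,-18) top-left  bias=+0
  edge (6, 2)→(13, 9): d=(7,7) right/bottom  bias=-1
  edge (13, 9)→(9, 20): d=(-4,11) right/bottom  bias=-1
    (2,0)@(5, 1): e=[-15,0,120] → ·  [on edge]
    (3,1)@(7, 3): e=[15,0,90] → ·  [on edge]
    (3,2)@(7, 5): e=[9,14,82] → #
    (4,2)@(9, 5): e=[45,0,60] → ·  [on edge]
    (3,3)@(7, 7): e=[3,28,74] → #
    (4,3)@(9, 7): e=[39,14,52] → #
    (5,3)@(11, 7): e=[75,0,30] → ·  [on edge]
    (3,4)@(7, 9): e=[-3,42,66] → ·
    (4,4)@(9, 9): e=[33,28,44] → #
    (5,4)@(11, 9): e=[69,14,22] → #
    (6,4)@(13, 9): e=[105,0,0] → ·  [on edge]
    (4,5)@(9, 11): e=[27,42,36] → #
    (7,5)@(15, 11): e=[135,0,-30] → ·  [on edge]
  covered (12 px):
    · · · · · · · ·
    · · · · · · · ·
    · · · # · · · ·
    · · · # # · · ·
    · · · · # # · ·
    · · · · # # · ·
    · · · · # # · ·
    · · · · # · · ·
    · · · · # · · ·
    · · · · # · · ·
T2:
  degenerate (2·area = 0) — covers nothing
T3:
  2·area = 1  (B↔C swapped to make it positive)
  edge (11, 3)→(5, 10): d=(-6,7) right/bottom  bias=-1
  edge (5, 10)→(10, 4): d=(5,-6) top-left  bias=+0
  edge (10, 4)→(11, 3): d=(1,-1) top-left  bias=+0
    (6,0)@(13, 1): e=[-2,3,0] → ·  [on edge]
    (5,1)@(11, 3): e=[0,1,0] → ·  [on edge]
    (4,2)@(9, 5): e=[2,-1,0] → ·  [on edge]
    (3,3)@(7, 7): e=[4,-3,0] → ·  [on edge]
    (2,4)@(5, 9): e=[6,-5,0] → ·  [on edge]
    (1,5)@(3, 11): e=[8,-7,0] → ·  [on edge]
    (0,6)@(1, 13): e=[10,-9,0] → ·  [on edge]
  covered (0 px):
    · · · · · · · ·
    · · · · · · · ·
    · · · · · · · ·
    · · · · · · · ·
    · · · · · · · ·
    · · · · · · · ·
    · · · · · · · ·
    · · · · · · · ·
    · · · · · · · ·
    · · · · · · · ·

Final: "outside"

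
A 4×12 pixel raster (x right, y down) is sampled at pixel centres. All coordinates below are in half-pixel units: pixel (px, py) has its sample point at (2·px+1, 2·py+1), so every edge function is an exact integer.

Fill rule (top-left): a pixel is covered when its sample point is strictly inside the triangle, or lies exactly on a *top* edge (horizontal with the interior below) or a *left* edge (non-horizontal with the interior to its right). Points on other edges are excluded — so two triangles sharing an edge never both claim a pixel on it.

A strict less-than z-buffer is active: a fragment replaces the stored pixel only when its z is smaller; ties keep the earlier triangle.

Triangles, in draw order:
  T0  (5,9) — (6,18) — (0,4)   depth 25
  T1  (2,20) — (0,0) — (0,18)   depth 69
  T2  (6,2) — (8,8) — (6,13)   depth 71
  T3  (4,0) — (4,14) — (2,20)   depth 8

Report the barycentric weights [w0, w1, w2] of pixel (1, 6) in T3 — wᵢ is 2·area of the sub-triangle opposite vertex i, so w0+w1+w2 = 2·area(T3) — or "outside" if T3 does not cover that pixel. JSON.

T0:
  2·area = 40
  edge (5, 9)→(6, 18): d=(1,9) right/bottom  bias=-1
  edge (6, 18)→(0, 4): d=(-6,-14) top-left  bias=+0
  edge (0, 4)→(5, 9): d=(5,5) right/bottom  bias=-1
    (0,2)@(1, 5): e=[32,8,0] → ·  [on edge]
    (1,3)@(3, 7): e=[16,24,0] → ·  [on edge]
    (1,4)@(3, 9): e=[18,12,10] → #
    (2,4)@(5, 9): e=[0,40,0] → ·  [on edge]
    (1,5)@(3, 11): e=[20,0,20] → #  [on edge]
    (2,5)@(5, 11): e=[2,28,10] → #
    (3,5)@(7, 11): e=[-16,56,0] → ·  [on edge]
    (1,6)@(3, 13): e=[22,-12,30] → ·
    (2,6)@(5, 13): e=[4,16,20] → #
    (3,6)@(7, 13): e=[-14,44,10] → ·
    (2,7)@(5, 15): e=[6,4,30] → #
    (3,7)@(7, 15): e=[-12,32,20] → ·
  covered (5 px):
    · · · ·
    · · · ·
    · · · ·
    · · · ·
    · # · ·
    · # # ·
    · · # ·
    · · # ·
    · · · ·
    · · · ·
    · · · ·
    · · · ·
T1:
  2·area = 36  (B↔C swapped to make it positive)
  edge (2, 20)→(0, 18): d=(-2,-2) top-left  bias=+0
  edge (0, 18)→(0, 0): d=(0,-18) top-left  bias=+0
  edge (0, 0)→(2, 20): d=(2,20) right/bottom  bias=-1
    (0,5)@(1, 11): e=[16,18,2] → #
    (1,5)@(3, 11): e=[20,54,-38] → ·
    (0,6)@(1, 13): e=[12,18,6] → #
    (1,6)@(3, 13): e=[16,54,-34] → ·
    (0,7)@(1, 15): e=[8,18,10] → #
    (1,7)@(3, 15): e=[12,54,-30] → ·
    (0,8)@(1, 17): e=[4,18,14] → #
    (1,8)@(3, 17): e=[8,54,-26] → ·
    (0,9)@(1, 19): e=[0,18,18] → #  [on edge]
    (1,9)@(3, 19): e=[4,54,-22] → ·
    (0,10)@(1, 21): e=[-4,18,22] → ·
    (1,10)@(3, 21): e=[0,54,-18] → ·  [on edge]
    (2,11)@(5, 23): e=[0,90,-54] → ·  [on edge]
  covered (5 px):
    · · · ·
    · · · ·
    · · · ·
    · · · ·
    · · · ·
    # · · ·
    # · · ·
    # · · ·
    # · · ·
    # · · ·
    · · · ·
    · · · ·
T2:
  2·area = 22
  edge (6, 2)→(8, 8): d=(2,6) right/bottom  bias=-1
  edge (8, 8)→(6, 13): d=(-2,5) right/bottom  bias=-1
  edge (6, 13)→(6, 2): d=(0,-11) top-left  bias=+0
    (3,2)@(7, 5): e=[0,11,11] → ·  [on edge]
    (3,3)@(7, 7): e=[4,7,11] → #
    (3,4)@(7, 9): e=[8,3,11] → #
    (3,5)@(7, 11): e=[12,-1,11] → ·
  covered (2 px):
    · · · ·
    · · · ·
    · · · ·
    · · · #
    · · · #
    · · · ·
    · · · ·
    · · · ·
    · · · ·
    · · · ·
    · · · ·
    · · · ·
T3:
  2·area = 28
  edge (4, 0)→(4, 14): d=(0,14) right/bottom  bias=-1
  edge (4, 14)→(2, 20): d=(-2,6) right/bottom  bias=-1
  edge (2, 20)→(4, 0): d=(2,-20) top-left  bias=+0
    (3,2)@(7, 5): e=[-42,0,70] → ·  [on edge]
    (1,5)@(3, 11): e=[14,12,2] → #
    (2,5)@(5, 11): e=[-14,0,42] → ·  [on edge]
    (1,6)@(3, 13): e=[14,8,6] → #
    (2,6)@(5, 13): e=[-14,-4,46] → ·
    (1,7)@(3, 15): e=[14,4,10] → #
    (2,7)@(5, 15): e=[-14,-8,50] → ·
    (1,8)@(3, 17): e=[14,0,14] → ·  [on edge]
    (0,11)@(1, 23): e=[42,0,-14] → ·  [on edge]
  covered (3 px):
    · · · ·
    · · · ·
    · · · ·
    · · · ·
    · · · ·
    · # · ·
    · # · ·
    · # · ·
    · · · ·
    · · · ·
    · · · ·
    · · · ·

Answer: [8,6,14]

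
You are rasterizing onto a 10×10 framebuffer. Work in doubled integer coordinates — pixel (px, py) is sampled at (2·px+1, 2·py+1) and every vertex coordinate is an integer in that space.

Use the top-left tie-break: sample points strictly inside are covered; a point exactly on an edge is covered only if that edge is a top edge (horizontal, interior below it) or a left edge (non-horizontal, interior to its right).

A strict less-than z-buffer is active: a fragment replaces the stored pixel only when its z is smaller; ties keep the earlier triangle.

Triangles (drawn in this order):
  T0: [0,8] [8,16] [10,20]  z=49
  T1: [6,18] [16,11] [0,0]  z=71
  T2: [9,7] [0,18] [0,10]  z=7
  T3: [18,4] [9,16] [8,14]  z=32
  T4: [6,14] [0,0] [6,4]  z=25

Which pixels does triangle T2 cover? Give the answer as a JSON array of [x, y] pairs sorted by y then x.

T0:
  2·area = 16
  edge (0, 8)→(8, 16): d=(8,8) right/bottom  bias=-1
  edge (8, 16)→(10, 20): d=(2,4) right/bottom  bias=-1
  edge (10, 20)→(0, 8): d=(-10,-12) top-left  bias=+0
    (0,4)@(1, 9): e=[0,14,2] → ·  [on edge]
    (1,5)@(3, 11): e=[0,10,6] → ·  [on edge]
    (2,6)@(5, 13): e=[0,6,10] → ·  [on edge]
    (3,7)@(7, 15): e=[0,2,14] → ·  [on edge]
    (4,8)@(9, 17): e=[0,-2,18] → ·  [on edge]
    (5,9)@(11, 19): e=[0,-6,22] → ·  [on edge]
  covered (0 px):
    · · · · · · · · · ·
    · · · · · · · · · ·
    · · · · · · · · · ·
    · · · · · · · · · ·
    · · · · · · · · · ·
    · · · · · · · · · ·
    · · · · · · · · · ·
    · · · · · · · · · ·
    · · · · · · · · · ·
    · · · · · · · · · ·
T1:
  2·area = 222  (B↔C swapped to make it positive)
  edge (6, 18)→(0, 0): d=(-6,-18) top-left  bias=+0
  edge (0, 0)→(16, 11): d=(16,11) right/bottom  bias=-1
  edge (16, 11)→(6, 18): d=(-10,7) right/bottom  bias=-1
    (0,0)@(1, 1): e=[12,5,205] → █
    (1,0)@(3, 1): e=[48,-17,191] → ·
    (0,1)@(1, 3): e=[0,37,185] → █  [on edge]
    (1,1)@(3, 3): e=[36,15,171] → █
    (2,1)@(5, 3): e=[72,-7,157] → ·
    (0,2)@(1, 5): e=[-12,69,165] → ·
    (1,2)@(3, 5): e=[24,47,151] → █
    (2,2)@(5, 5): e=[60,25,137] → █
    (3,2)@(7, 5): e=[96,3,123] → █
    (4,2)@(9, 5): e=[132,-19,109] → ·
    (1,3)@(3, 7): e=[12,79,131] → █
    (4,3)@(9, 7): e=[120,13,89] → █
    (1,4)@(3, 9): e=[0,111,111] → █  [on edge]
    (2,7)@(5, 15): e=[0,185,37] → █  [on edge]
  covered (31 px):
    █ · · · · · · · · ·
    █ █ · · · · · · · ·
    · █ █ █ · · · · · ·
    · █ █ █ █ · · · · ·
    · █ █ █ █ █ █ · · ·
    · · █ █ █ █ █ █ · ·
    · · █ █ █ █ █ · · ·
    · · █ █ █ · · · · ·
    · · · █ · · · · · ·
    · · · · · · · · · ·
T2:
  2·area = 72
  edge (9, 7)→(0, 18): d=(-9,11) right/bottom  bias=-1
  edge (0, 18)→(0, 10): d=(0,-8) top-left  bias=+0
  edge (0, 10)→(9, 7): d=(9,-3) top-left  bias=+0
    (7,2)@(15, 5): e=[-48,120,0] → ·  [on edge]
    (4,3)@(9, 7): e=[0,72,0] → ·  [on edge]
    (1,4)@(3, 9): e=[48,24,0] → █  [on edge]
    (2,4)@(5, 9): e=[26,40,6] → █
    (3,4)@(7, 9): e=[4,56,12] → █
    (4,4)@(9, 9): e=[-18,72,18] → ·
    (0,5)@(1, 11): e=[52,8,12] → █
    (3,5)@(7, 11): e=[-14,56,30] → ·
    (0,6)@(1, 13): e=[34,8,30] → █
    (2,6)@(5, 13): e=[-10,40,42] → ·
    (0,7)@(1, 15): e=[16,8,48] → █
    (1,7)@(3, 15): e=[-6,24,54] → ·
  covered (9 px):
    · · · · · · · · · ·
    · · · · · · · · · ·
    · · · · · · · · · ·
    · · · · · · · · · ·
    · █ █ █ · · · · · ·
    █ █ █ · · · · · · ·
    █ █ · · · · · · · ·
    █ · · · · · · · · ·
    · · · · · · · · · ·
    · · · · · · · · · ·
T3:
  2·area = 30
  edge (18, 4)→(9, 16): d=(-9,12) right/bottom  bias=-1
  edge (9, 16)→(8, 14): d=(-1,-2) top-left  bias=+0
  edge (8, 14)→(18, 4): d=(10,-10) top-left  bias=+0
    (9,1)@(19, 3): e=[-3,33,0] → ·  [on edge]
    (8,2)@(17, 5): e=[3,27,0] → █  [on edge]
    (9,2)@(19, 5): e=[-21,31,20] → ·
    (7,3)@(15, 7): e=[9,21,0] → █  [on edge]
    (8,3)@(17, 7): e=[-15,25,20] → ·
    (6,4)@(13, 9): e=[15,15,0] → █  [on edge]
    (7,4)@(15, 9): e=[-9,19,20] → ·
    (5,5)@(11, 11): e=[21,9,0] → █  [on edge]
    (6,5)@(13, 11): e=[-3,13,20] → ·
    (4,6)@(9, 13): e=[27,3,0] → █  [on edge]
    (6,6)@(13, 13): e=[-21,11,40] → ·
    (3,7)@(7, 15): e=[33,-3,0] → ·  [on edge]
    (2,8)@(5, 17): e=[39,-9,0] → ·  [on edge]
    (1,9)@(3, 19): e=[45,-15,0] → ·  [on edge]
  covered (7 px):
    · · · · · · · · · ·
    · · · · · · · · · ·
    · · · · · · · · █ ·
    · · · · · · · █ · ·
    · · · · · · █ · · ·
    · · · · · █ · · · ·
    · · · · █ █ · · · ·
    · · · · █ · · · · ·
    · · · · · · · · · ·
    · · · · · · · · · ·
T4:
  2·area = 60
  edge (6, 14)→(0, 0): d=(-6,-14) top-left  bias=+0
  edge (0, 0)→(6, 4): d=(6,4) right/bottom  bias=-1
  edge (6, 4)→(6, 14): d=(0,10) right/bottom  bias=-1
    (0,0)@(1, 1): e=[8,2,50] → █
    (1,0)@(3, 1): e=[36,-6,30] → ·
    (0,1)@(1, 3): e=[-4,14,50] → ·
    (1,1)@(3, 3): e=[24,6,30] → █
    (2,1)@(5, 3): e=[52,-2,10] → ·
    (1,2)@(3, 5): e=[12,18,30] → █
    (2,2)@(5, 5): e=[40,10,10] → █
    (3,2)@(7, 5): e=[68,2,-10] → ·
    (1,3)@(3, 7): e=[0,30,30] → █  [on edge]
    (3,3)@(7, 7): e=[56,14,-10] → ·
    (1,4)@(3, 9): e=[-12,42,30] → ·
    (2,4)@(5, 9): e=[16,34,10] → █
  covered (8 px):
    █ · · · · · · · · ·
    · █ · · · · · · · ·
    · █ █ · · · · · · ·
    · █ █ · · · · · · ·
    · · █ · · · · · · ·
    · · █ · · · · · · ·
    · · · · · · · · · ·
    · · · · · · · · · ·
    · · · · · · · · · ·
    · · · · · · · · · ·

Answer: [[1,4],[2,4],[3,4],[0,5],[1,5],[2,5],[0,6],[1,6],[0,7]]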